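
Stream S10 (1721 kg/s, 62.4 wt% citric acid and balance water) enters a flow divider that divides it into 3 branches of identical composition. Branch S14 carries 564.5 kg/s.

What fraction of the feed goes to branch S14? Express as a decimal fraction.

Fraction to S14 = 564.5/1721 = 0.3280.

0.328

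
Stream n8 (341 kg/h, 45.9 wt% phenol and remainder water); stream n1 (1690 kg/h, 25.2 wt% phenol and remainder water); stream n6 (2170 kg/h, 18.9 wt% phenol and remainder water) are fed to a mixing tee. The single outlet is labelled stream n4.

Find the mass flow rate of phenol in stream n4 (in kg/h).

992.5 kg/h

phenol out = phenol in = 341×0.459 + 1690×0.252 + 2170×0.189 = 992.53 kg/h.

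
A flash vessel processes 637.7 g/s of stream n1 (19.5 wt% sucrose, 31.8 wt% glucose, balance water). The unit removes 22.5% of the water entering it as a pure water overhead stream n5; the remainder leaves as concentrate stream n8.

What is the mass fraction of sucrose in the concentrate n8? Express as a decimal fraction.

sucrose is not removed: 637.7×0.195 = 124.35 g/s of sucrose enters n8.
water entering = 637.7×0.487 = 310.56 g/s; overhead removed = 0.225×310.56 = 69.876 g/s.
Concentrate = 637.7 − 69.876 = 567.82 g/s.
Mass fraction = 124.35/567.82 = 0.219.

0.219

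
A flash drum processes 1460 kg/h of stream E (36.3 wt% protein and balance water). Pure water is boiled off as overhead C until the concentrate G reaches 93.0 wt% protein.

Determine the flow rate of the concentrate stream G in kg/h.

569.9 kg/h

protein is conserved: 1460×0.363 = 529.98 kg/h all reports to the concentrate.
Concentrate = 529.98/(target fraction) = 569.87 kg/h.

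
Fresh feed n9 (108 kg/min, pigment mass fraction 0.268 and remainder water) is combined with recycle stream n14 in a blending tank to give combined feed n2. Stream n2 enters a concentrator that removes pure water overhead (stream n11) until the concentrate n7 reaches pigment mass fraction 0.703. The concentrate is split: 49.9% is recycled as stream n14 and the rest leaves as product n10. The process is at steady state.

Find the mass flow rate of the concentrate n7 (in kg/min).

Overall pigment balance (none leaves overhead): pigment in fresh feed = pigment in product, i.e. 108×0.268 = (1−0.499)·n7·0.703.
n7 = 28.944/(0.703×0.501) = 82.18 kg/min.

82.18 kg/min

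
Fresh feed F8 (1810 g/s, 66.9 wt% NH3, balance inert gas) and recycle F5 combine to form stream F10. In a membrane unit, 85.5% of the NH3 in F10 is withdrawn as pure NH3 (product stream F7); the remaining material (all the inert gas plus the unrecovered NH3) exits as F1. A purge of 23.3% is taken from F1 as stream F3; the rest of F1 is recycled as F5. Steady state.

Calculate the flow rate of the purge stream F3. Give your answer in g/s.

645.1 g/s

inert gas enters only via F8 and leaves only via the purge: 1810×0.331 = 0.233×(inert gas in F1), and the membrane unit passes all inert gas, so inert gas in F10 = inert gas in F1 = 2571.3 g/s.
NH3 in F10: m_A = 1810×0.669 + (1−0.233)·(1−0.855)·m_A, so m_A = 1210.9/0.8888 = 1362.4 g/s.
F1 = (1−0.855)×1362.4 + 2571.3 = 2768.8 g/s.
Purge F3 = 0.233×2768.8 = 645.14 g/s.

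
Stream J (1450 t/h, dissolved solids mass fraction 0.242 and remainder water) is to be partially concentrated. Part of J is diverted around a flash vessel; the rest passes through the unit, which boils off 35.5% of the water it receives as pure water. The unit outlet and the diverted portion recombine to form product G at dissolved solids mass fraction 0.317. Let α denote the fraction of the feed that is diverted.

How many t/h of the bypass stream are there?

175.1 t/h

All 1450×0.242 = 350.9 t/h of dissolved solids reaches G, so G = 350.9/0.317 = 1106.9 t/h and vapour = 343.06 t/h.
The evaporator receives (1−α)·1450 of feed at 0.758 water and removes 0.355 of that water:
0.355×0.758×(1−α)×1450 = 343.06
(1−α) = 343.06/390.18 = 0.8792;  α = 0.1208.
Bypass flow = 0.1208×1450 = 175.11 t/h.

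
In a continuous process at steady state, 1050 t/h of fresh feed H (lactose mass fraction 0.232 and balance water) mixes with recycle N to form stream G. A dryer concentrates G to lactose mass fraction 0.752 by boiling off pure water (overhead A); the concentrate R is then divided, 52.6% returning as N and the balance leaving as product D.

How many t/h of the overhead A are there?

Overall lactose balance (none leaves overhead): lactose in fresh feed = lactose in product, i.e. 1050×0.232 = (1−0.526)·R·0.752.
R = 243.6/(0.752×0.474) = 683.41 t/h.
Recycle N = 0.526×683.41 = 359.47 t/h.
Combined feed G = 1050 + 359.47 = 1409.5 t/h.
Overhead A = G − R = 1409.5 − 683.41 = 726.06 t/h.

726.1 t/h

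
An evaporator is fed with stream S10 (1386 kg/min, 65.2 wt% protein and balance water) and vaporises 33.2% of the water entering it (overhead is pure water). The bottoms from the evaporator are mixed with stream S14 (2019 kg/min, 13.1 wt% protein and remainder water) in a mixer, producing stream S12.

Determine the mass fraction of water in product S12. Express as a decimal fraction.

0.640

Vapour removed = 0.332×0.348×1386 = 160.13 kg/min; concentrate = 1225.9 kg/min.
water reaching the mixer = 322.2 (from concentrate) + 2019×0.869 = 2076.7 kg/min.
Product flow = 1225.9 + 2019 = 3244.9 kg/min; water fraction = 0.640.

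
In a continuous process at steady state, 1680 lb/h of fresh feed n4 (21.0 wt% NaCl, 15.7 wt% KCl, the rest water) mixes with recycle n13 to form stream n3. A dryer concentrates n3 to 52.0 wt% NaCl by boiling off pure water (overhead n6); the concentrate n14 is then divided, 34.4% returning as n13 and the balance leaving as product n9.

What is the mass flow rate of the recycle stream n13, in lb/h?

Overall NaCl balance (none leaves overhead): NaCl in fresh feed = NaCl in product, i.e. 1680×0.210 = (1−0.344)·n14·0.520.
n14 = 352.8/(0.520×0.656) = 1034.2 lb/h.
Recycle n13 = 0.344×1034.2 = 355.78 lb/h.

355.8 lb/h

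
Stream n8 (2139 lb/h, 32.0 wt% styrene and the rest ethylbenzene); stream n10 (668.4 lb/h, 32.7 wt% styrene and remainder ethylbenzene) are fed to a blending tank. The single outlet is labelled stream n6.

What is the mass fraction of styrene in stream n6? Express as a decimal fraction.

0.322

Total flow out = 2139 + 668.4 = 2807.4 lb/h.
styrene in = 2139×0.320 + 668.4×0.327 = 903.05 lb/h.
styrene mass fraction in n6 = 903.05/2807.4 = 0.322.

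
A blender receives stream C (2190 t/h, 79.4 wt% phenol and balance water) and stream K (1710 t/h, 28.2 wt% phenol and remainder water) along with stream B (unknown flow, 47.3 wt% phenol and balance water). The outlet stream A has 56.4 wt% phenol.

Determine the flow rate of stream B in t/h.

236 t/h

Let B be the unknown flow. Total out = 3900 + B.
phenol balance: 2221.1 + 0.473·B = 0.564·(3900 + B)
(0.473 − 0.564)·B = 0.564×3900 − 2221.1 = -21.48
B = -21.48 / -0.091 = 236.04 t/h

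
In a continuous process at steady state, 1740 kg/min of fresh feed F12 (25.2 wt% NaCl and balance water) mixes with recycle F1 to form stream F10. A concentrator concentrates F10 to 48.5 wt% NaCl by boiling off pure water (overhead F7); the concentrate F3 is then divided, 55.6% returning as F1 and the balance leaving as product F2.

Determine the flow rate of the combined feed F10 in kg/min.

2872 kg/min

Overall NaCl balance (none leaves overhead): NaCl in fresh feed = NaCl in product, i.e. 1740×0.252 = (1−0.556)·F3·0.485.
F3 = 438.48/(0.485×0.444) = 2036.2 kg/min.
Recycle F1 = 0.556×2036.2 = 1132.1 kg/min.
Combined feed F10 = 1740 + 1132.1 = 2872.1 kg/min.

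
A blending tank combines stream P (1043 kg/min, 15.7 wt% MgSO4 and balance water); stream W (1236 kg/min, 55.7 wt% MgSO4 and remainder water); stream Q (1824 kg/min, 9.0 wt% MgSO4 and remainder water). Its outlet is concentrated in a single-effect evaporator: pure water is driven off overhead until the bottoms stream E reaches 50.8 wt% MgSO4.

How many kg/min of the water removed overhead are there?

MgSO4 entering = 1043×0.157 + 1236×0.557 + 1824×0.090 = 1016.4 kg/min.
All MgSO4 reports to E, so E = 1016.4/0.508 = 2000.7 kg/min.
Total feed = 4103 kg/min; overhead = 4103 − 2000.7 = 2102.3 kg/min.

2102 kg/min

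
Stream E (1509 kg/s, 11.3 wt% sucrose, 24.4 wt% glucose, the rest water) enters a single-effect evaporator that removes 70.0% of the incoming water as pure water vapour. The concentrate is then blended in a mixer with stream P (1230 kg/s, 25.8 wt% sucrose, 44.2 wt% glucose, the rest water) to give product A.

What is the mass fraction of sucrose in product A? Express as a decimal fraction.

Vapour removed = 0.700×0.643×1509 = 679.2 kg/s; concentrate = 829.8 kg/s.
sucrose reaching the mixer = 170.52 (from concentrate) + 1230×0.258 = 487.86 kg/s.
Product flow = 829.8 + 1230 = 2059.8 kg/s; sucrose fraction = 0.2368.

0.2368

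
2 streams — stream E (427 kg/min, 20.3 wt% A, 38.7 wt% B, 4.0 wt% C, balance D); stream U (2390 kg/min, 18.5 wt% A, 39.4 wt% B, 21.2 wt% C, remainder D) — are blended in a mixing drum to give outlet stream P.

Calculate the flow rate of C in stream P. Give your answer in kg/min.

523.8 kg/min

C out = C in = 427×0.040 + 2390×0.212 = 523.76 kg/min.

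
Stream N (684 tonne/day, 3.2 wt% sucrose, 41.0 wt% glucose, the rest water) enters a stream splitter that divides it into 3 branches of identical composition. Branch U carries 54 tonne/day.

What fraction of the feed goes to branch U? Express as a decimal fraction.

0.079

Fraction to U = 54/684 = 0.0789.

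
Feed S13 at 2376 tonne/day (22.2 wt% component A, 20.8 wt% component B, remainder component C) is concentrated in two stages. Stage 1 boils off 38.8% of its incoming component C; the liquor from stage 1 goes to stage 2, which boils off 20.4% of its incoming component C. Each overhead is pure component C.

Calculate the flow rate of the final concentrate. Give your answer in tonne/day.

component C in feed = 2376×0.570 = 1354.3 tonne/day.
After stage 1: component C left = (1−0.388)×1354.3 = 828.84; stream total = 1850.5 tonne/day.
After stage 2: component C left = (1−0.204)×828.84 = 659.76; final concentrate = 1681.4 tonne/day.

1681 tonne/day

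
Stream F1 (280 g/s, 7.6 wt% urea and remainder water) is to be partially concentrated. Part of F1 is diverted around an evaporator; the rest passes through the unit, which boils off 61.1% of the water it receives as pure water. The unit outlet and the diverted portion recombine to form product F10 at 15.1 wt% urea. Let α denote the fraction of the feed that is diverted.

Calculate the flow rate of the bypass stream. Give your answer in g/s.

33.66 g/s

All 280×0.076 = 21.28 g/s of urea reaches F10, so F10 = 21.28/0.151 = 140.93 g/s and vapour = 139.07 g/s.
The evaporator receives (1−α)·280 of feed at 0.924 water and removes 0.611 of that water:
0.611×0.924×(1−α)×280 = 139.07
(1−α) = 139.07/158.08 = 0.8798;  α = 0.1202.
Bypass flow = 0.1202×280 = 33.663 g/s.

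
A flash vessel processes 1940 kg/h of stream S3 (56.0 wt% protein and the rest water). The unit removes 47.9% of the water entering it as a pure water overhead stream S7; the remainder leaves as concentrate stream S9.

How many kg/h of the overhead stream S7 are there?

408.9 kg/h

water entering = 1940×0.440 = 853.6 kg/h; overhead removed = 0.479×853.6 = 408.87 kg/h.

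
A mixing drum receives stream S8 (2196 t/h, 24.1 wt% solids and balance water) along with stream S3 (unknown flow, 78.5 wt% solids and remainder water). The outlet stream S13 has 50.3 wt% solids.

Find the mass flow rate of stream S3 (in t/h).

Let S3 be the unknown flow. Total out = 2196 + S3.
solids balance: 529.24 + 0.785·S3 = 0.503·(2196 + S3)
(0.785 − 0.503)·S3 = 0.503×2196 − 529.24 = 575.35
S3 = 575.35 / 0.282 = 2040.3 t/h

2040 t/h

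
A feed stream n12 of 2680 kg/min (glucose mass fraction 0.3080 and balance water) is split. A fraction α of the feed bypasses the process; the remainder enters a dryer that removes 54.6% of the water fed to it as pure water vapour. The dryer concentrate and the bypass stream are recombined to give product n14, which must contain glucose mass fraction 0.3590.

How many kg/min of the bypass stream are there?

1672 kg/min

All 2680×0.308 = 825.44 kg/min of glucose reaches n14, so n14 = 825.44/0.359 = 2299.3 kg/min and vapour = 380.72 kg/min.
The evaporator receives (1−α)·2680 of feed at 0.692 water and removes 0.546 of that water:
0.546×0.692×(1−α)×2680 = 380.72
(1−α) = 380.72/1012.6 = 0.3760;  α = 0.6240.
Bypass flow = 0.6240×2680 = 1672.3 kg/min.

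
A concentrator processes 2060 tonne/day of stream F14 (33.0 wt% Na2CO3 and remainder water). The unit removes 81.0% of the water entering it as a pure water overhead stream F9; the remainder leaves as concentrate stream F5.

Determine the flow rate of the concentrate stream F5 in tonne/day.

water entering = 2060×0.670 = 1380.2 tonne/day; overhead removed = 0.810×1380.2 = 1118 tonne/day.
Concentrate = 2060 − 1118 = 942.04 tonne/day.

942 tonne/day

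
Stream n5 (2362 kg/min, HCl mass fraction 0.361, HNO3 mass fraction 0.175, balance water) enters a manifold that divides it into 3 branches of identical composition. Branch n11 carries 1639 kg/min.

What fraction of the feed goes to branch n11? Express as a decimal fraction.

0.694

Fraction to n11 = 1639/2362 = 0.6939.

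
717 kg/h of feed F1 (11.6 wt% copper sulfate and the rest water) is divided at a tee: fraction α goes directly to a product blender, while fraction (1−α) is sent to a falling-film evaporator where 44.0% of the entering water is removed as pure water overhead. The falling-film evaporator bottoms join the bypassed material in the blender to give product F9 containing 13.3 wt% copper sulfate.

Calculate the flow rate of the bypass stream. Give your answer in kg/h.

All 717×0.116 = 83.172 kg/h of copper sulfate reaches F9, so F9 = 83.172/0.133 = 625.35 kg/h and vapour = 91.647 kg/h.
The evaporator receives (1−α)·717 of feed at 0.884 water and removes 0.440 of that water:
0.440×0.884×(1−α)×717 = 91.647
(1−α) = 91.647/278.88 = 0.3286;  α = 0.6714.
Bypass flow = 0.6714×717 = 481.38 kg/h.

481.4 kg/h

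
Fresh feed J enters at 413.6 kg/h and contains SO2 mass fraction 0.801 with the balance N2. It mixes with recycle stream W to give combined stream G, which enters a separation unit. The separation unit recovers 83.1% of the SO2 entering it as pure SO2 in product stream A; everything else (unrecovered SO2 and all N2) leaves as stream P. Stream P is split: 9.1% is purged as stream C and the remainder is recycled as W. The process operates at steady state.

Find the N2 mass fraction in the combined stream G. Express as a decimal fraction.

N2 enters only via J and leaves only via the purge: 413.6×0.199 = 0.091×(N2 in P), and the separation unit passes all N2, so N2 in G = N2 in P = 904.47 kg/h.
SO2 in G: m_A = 413.6×0.801 + (1−0.091)·(1−0.831)·m_A, so m_A = 331.29/0.8464 = 391.42 kg/h.
G = 391.42 + 904.47 = 1295.9 kg/h.
N2 fraction in G = 904.47/1295.9 = 0.698.

0.698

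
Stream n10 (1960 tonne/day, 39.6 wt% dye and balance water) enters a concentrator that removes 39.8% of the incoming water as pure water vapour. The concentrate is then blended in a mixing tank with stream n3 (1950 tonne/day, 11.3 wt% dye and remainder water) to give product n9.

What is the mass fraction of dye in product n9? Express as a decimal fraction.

Vapour removed = 0.398×0.604×1960 = 471.17 tonne/day; concentrate = 1488.8 tonne/day.
dye reaching the mixer = 776.16 (from concentrate) + 1950×0.113 = 996.51 tonne/day.
Product flow = 1488.8 + 1950 = 3438.8 tonne/day; dye fraction = 0.290.

0.290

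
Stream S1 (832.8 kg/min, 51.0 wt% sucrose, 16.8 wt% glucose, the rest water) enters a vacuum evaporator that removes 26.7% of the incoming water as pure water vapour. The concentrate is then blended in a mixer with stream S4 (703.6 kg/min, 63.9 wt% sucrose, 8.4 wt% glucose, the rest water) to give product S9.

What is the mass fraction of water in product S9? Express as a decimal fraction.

Vapour removed = 0.267×0.322×832.8 = 71.599 kg/min; concentrate = 761.2 kg/min.
water reaching the mixer = 196.56 (from concentrate) + 703.6×0.277 = 391.46 kg/min.
Product flow = 761.2 + 703.6 = 1464.8 kg/min; water fraction = 0.267.

0.267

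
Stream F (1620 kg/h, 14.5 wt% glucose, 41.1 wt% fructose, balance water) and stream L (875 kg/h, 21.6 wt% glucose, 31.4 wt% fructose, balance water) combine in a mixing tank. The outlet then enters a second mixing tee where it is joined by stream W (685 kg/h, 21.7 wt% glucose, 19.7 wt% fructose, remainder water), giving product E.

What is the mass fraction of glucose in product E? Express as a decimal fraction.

Overall, product flow = 3180 kg/h.
glucose in = 1620×0.145 + 875×0.216 + 685×0.217 = 572.54 kg/h.
glucose fraction in E = 0.180.

0.180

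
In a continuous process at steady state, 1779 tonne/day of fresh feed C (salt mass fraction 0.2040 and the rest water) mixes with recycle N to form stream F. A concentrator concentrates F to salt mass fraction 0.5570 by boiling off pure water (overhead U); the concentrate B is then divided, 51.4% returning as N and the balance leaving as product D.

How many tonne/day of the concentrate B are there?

Overall salt balance (none leaves overhead): salt in fresh feed = salt in product, i.e. 1779×0.204 = (1−0.514)·B·0.557.
B = 362.92/(0.557×0.486) = 1340.6 tonne/day.

1341 tonne/day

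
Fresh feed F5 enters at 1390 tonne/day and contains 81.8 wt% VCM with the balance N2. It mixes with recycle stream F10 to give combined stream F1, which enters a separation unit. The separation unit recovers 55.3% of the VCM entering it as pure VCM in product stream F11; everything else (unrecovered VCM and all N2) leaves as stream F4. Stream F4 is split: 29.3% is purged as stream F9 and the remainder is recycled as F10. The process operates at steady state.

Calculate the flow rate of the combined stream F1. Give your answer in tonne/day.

2526 tonne/day

N2 enters only via F5 and leaves only via the purge: 1390×0.182 = 0.293×(N2 in F4), and the separation unit passes all N2, so N2 in F1 = N2 in F4 = 863.41 tonne/day.
VCM in F1: m_A = 1390×0.818 + (1−0.293)·(1−0.553)·m_A, so m_A = 1137/0.6840 = 1662.4 tonne/day.
F1 = 1662.4 + 863.41 = 2525.8 tonne/day.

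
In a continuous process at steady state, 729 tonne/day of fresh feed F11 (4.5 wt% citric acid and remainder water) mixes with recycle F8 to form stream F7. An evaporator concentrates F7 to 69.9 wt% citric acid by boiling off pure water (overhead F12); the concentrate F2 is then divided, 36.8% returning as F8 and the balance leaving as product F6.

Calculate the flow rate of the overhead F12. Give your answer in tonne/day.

682.1 tonne/day

Overall citric acid balance (none leaves overhead): citric acid in fresh feed = citric acid in product, i.e. 729×0.045 = (1−0.368)·F2·0.699.
F2 = 32.805/(0.699×0.632) = 74.258 tonne/day.
Recycle F8 = 0.368×74.258 = 27.327 tonne/day.
Combined feed F7 = 729 + 27.327 = 756.33 tonne/day.
Overhead F12 = F7 − F2 = 756.33 − 74.258 = 682.07 tonne/day.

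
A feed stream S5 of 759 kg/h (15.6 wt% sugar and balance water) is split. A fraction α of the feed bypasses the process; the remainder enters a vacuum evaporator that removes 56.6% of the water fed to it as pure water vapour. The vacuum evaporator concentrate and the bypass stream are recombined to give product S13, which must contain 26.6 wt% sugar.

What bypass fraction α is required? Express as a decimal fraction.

All 759×0.156 = 118.4 kg/h of sugar reaches S13, so S13 = 118.4/0.266 = 445.13 kg/h and vapour = 313.87 kg/h.
The evaporator receives (1−α)·759 of feed at 0.844 water and removes 0.566 of that water:
0.566×0.844×(1−α)×759 = 313.87
(1−α) = 313.87/362.58 = 0.8657;  α = 0.1343.

0.134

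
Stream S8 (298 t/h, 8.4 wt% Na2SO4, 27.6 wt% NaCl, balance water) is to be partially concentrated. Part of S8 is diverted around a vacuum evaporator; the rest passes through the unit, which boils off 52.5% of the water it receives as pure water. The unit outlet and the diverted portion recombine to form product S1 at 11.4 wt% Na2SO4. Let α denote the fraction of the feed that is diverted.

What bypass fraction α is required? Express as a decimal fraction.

All 298×0.084 = 25.032 t/h of Na2SO4 reaches S1, so S1 = 25.032/0.114 = 219.58 t/h and vapour = 78.421 t/h.
The evaporator receives (1−α)·298 of feed at 0.640 water and removes 0.525 of that water:
0.525×0.640×(1−α)×298 = 78.421
(1−α) = 78.421/100.13 = 0.7832;  α = 0.2168.

0.217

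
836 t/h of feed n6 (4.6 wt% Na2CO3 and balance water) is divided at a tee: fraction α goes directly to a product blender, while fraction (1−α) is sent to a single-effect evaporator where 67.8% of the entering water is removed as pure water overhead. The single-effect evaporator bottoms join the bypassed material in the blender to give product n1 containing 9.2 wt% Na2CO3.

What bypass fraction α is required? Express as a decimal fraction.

0.227

All 836×0.046 = 38.456 t/h of Na2CO3 reaches n1, so n1 = 38.456/0.092 = 418 t/h and vapour = 418 t/h.
The evaporator receives (1−α)·836 of feed at 0.954 water and removes 0.678 of that water:
0.678×0.954×(1−α)×836 = 418
(1−α) = 418/540.73 = 0.7730;  α = 0.2270.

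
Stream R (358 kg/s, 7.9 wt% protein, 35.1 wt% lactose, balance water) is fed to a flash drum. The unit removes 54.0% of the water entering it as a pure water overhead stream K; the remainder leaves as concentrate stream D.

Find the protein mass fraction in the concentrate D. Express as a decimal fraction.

0.1141

protein is not removed: 358×0.079 = 28.282 kg/s of protein enters D.
water entering = 358×0.570 = 204.06 kg/s; overhead removed = 0.540×204.06 = 110.19 kg/s.
Concentrate = 358 − 110.19 = 247.81 kg/s.
Mass fraction = 28.282/247.81 = 0.1141.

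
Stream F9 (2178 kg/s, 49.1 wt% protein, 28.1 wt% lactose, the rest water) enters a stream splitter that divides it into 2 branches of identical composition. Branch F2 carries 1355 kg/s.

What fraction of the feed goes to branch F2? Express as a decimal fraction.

Fraction to F2 = 1355/2178 = 0.6221.

0.622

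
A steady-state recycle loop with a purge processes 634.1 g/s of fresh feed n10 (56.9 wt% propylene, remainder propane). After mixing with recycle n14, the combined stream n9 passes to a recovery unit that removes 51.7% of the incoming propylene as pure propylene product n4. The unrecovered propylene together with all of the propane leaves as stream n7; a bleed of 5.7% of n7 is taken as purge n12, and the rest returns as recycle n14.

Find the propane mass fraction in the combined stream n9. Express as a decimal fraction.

propane enters only via n10 and leaves only via the purge: 634.1×0.431 = 0.057×(propane in n7), and the recovery unit passes all propane, so propane in n9 = propane in n7 = 4794.7 g/s.
propylene in n9: m_A = 634.1×0.569 + (1−0.057)·(1−0.517)·m_A, so m_A = 360.8/0.5445 = 662.59 g/s.
n9 = 662.59 + 4794.7 = 5457.3 g/s.
propane fraction in n9 = 4794.7/5457.3 = 0.8786.

0.8786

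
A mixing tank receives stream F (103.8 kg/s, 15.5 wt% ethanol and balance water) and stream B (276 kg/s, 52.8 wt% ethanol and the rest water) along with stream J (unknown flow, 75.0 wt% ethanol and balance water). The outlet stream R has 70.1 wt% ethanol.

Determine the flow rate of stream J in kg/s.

Let J be the unknown flow. Total out = 379.8 + J.
ethanol balance: 161.82 + 0.750·J = 0.701·(379.8 + J)
(0.750 − 0.701)·J = 0.701×379.8 − 161.82 = 104.42
J = 104.42 / 0.049 = 2131.1 kg/s

2131 kg/s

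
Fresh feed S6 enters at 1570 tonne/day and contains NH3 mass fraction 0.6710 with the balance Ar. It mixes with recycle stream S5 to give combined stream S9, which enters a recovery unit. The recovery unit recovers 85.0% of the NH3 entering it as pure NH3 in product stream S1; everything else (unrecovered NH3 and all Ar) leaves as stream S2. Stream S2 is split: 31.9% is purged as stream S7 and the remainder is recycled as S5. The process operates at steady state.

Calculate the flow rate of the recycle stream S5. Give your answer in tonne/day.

1223 tonne/day

Ar enters only via S6 and leaves only via the purge: 1570×0.329 = 0.319×(Ar in S2), and the recovery unit passes all Ar, so Ar in S9 = Ar in S2 = 1619.2 tonne/day.
NH3 in S9: m_A = 1570×0.671 + (1−0.319)·(1−0.850)·m_A, so m_A = 1053.5/0.8979 = 1173.3 tonne/day.
S2 = (1−0.850)×1173.3 + 1619.2 = 1795.2 tonne/day.
Recycle S5 = (1−0.319)×1795.2 = 1222.5 tonne/day.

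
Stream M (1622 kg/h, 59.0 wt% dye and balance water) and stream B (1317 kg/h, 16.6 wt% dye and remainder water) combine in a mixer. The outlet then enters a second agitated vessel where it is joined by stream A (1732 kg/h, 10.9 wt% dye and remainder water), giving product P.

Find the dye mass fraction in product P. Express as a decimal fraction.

Overall, product flow = 4671 kg/h.
dye in = 1622×0.590 + 1317×0.166 + 1732×0.109 = 1364.4 kg/h.
dye fraction in P = 0.2921.

0.2921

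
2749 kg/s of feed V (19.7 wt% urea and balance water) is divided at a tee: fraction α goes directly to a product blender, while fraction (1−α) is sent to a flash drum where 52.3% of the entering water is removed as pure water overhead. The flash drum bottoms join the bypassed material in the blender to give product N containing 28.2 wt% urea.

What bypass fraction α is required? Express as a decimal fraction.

0.282

All 2749×0.197 = 541.55 kg/s of urea reaches N, so N = 541.55/0.282 = 1920.4 kg/s and vapour = 828.6 kg/s.
The evaporator receives (1−α)·2749 of feed at 0.803 water and removes 0.523 of that water:
0.523×0.803×(1−α)×2749 = 828.6
(1−α) = 828.6/1154.5 = 0.7177;  α = 0.2823.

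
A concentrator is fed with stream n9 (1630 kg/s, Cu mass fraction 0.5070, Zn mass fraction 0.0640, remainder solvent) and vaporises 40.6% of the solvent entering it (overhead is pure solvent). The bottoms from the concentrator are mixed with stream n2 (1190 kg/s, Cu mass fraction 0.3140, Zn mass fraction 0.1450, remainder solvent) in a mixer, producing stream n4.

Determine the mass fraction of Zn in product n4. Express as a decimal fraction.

Vapour removed = 0.406×0.429×1630 = 283.9 kg/s; concentrate = 1346.1 kg/s.
Zn reaching the mixer = 104.32 (from concentrate) + 1190×0.145 = 276.87 kg/s.
Product flow = 1346.1 + 1190 = 2536.1 kg/s; Zn fraction = 0.1092.

0.1092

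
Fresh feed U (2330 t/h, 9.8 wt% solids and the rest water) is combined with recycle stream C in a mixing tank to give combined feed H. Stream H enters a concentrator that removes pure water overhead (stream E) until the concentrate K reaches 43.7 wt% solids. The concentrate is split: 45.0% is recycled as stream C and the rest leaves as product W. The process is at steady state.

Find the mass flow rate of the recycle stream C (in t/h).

427.5 t/h

Overall solids balance (none leaves overhead): solids in fresh feed = solids in product, i.e. 2330×0.098 = (1−0.450)·K·0.437.
K = 228.34/(0.437×0.550) = 950.03 t/h.
Recycle C = 0.450×950.03 = 427.51 t/h.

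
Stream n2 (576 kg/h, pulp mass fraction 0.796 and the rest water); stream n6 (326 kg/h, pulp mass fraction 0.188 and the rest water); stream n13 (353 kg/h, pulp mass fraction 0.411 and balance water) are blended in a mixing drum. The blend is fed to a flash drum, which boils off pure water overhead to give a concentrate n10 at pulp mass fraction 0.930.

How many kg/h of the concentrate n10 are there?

pulp entering = 576×0.796 + 326×0.188 + 353×0.411 = 664.87 kg/h.
All pulp reports to n10, so n10 = 664.87/0.930 = 714.91 kg/h.

714.9 kg/h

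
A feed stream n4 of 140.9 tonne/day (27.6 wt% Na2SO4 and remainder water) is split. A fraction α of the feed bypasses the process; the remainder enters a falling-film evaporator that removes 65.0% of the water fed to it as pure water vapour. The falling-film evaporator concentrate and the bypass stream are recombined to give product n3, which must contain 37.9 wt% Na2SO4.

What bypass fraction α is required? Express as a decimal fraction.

All 140.9×0.276 = 38.888 tonne/day of Na2SO4 reaches n3, so n3 = 38.888/0.379 = 102.61 tonne/day and vapour = 38.292 tonne/day.
The evaporator receives (1−α)·140.9 of feed at 0.724 water and removes 0.650 of that water:
0.650×0.724×(1−α)×140.9 = 38.292
(1−α) = 38.292/66.308 = 0.5775;  α = 0.4225.

0.423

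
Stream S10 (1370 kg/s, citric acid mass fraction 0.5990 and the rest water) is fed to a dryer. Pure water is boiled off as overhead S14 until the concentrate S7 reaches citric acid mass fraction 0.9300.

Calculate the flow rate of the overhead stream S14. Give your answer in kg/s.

487.6 kg/s

citric acid is conserved: 1370×0.599 = 820.63 kg/s all reports to the concentrate.
Concentrate = 820.63/(target fraction) = 882.4 kg/s.
Overhead = 1370 − 882.4 = 487.6 kg/s.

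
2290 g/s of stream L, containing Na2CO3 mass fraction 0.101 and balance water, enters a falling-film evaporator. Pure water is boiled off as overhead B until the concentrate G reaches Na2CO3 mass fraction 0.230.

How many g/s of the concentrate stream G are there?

1006 g/s

Na2CO3 is conserved: 2290×0.101 = 231.29 g/s all reports to the concentrate.
Concentrate = 231.29/(target fraction) = 1005.6 g/s.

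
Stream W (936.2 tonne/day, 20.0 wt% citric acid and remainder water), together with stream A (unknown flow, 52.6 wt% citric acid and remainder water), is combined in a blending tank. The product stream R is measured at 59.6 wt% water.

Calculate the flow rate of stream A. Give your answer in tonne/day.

1565 tonne/day

Let A be the unknown flow. Total out = 936.2 + A.
water balance: 748.96 + 0.474·A = 0.596·(936.2 + A)
(0.474 − 0.596)·A = 0.596×936.2 − 748.96 = -190.98
A = -190.98 / -0.122 = 1565.4 tonne/day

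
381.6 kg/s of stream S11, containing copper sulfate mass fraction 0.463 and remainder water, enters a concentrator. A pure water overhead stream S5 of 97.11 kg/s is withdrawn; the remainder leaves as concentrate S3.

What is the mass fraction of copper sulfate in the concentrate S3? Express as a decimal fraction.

copper sulfate is not removed: 381.6×0.463 = 176.68 kg/s of copper sulfate enters S3.
Concentrate = 381.6 − 97.11 = 284.49 kg/s.
Mass fraction = 176.68/284.49 = 0.621.

0.621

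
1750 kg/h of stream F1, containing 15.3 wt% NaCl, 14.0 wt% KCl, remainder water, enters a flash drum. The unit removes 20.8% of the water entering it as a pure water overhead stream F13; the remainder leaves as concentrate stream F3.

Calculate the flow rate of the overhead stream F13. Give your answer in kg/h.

water entering = 1750×0.707 = 1237.2 kg/h; overhead removed = 0.208×1237.2 = 257.35 kg/h.

257.3 kg/h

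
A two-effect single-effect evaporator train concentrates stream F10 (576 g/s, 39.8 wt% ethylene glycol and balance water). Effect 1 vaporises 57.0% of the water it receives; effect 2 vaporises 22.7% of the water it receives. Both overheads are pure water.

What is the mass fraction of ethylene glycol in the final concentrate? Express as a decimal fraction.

0.665

water in feed = 576×0.602 = 346.75 g/s.
After stage 1: water left = (1−0.570)×346.75 = 149.1; stream total = 378.35 g/s.
After stage 2: water left = (1−0.227)×149.1 = 115.26; final concentrate = 344.5 g/s.
ethylene glycol fraction = 229.25/344.5 = 0.665.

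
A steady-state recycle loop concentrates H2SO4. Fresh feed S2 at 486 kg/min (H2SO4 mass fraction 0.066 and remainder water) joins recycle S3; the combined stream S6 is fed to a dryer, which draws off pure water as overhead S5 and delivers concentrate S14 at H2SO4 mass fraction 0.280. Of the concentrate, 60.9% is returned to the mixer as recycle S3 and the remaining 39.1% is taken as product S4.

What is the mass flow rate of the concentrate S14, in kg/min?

Overall H2SO4 balance (none leaves overhead): H2SO4 in fresh feed = H2SO4 in product, i.e. 486×0.066 = (1−0.609)·S14·0.280.
S14 = 32.076/(0.280×0.391) = 292.99 kg/min.

293 kg/min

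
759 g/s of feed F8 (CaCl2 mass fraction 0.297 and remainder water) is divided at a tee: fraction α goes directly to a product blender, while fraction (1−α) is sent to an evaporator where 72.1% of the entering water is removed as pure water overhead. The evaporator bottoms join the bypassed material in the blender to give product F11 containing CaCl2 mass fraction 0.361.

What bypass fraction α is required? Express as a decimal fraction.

All 759×0.297 = 225.42 g/s of CaCl2 reaches F11, so F11 = 225.42/0.361 = 624.44 g/s and vapour = 134.56 g/s.
The evaporator receives (1−α)·759 of feed at 0.703 water and removes 0.721 of that water:
0.721×0.703×(1−α)×759 = 134.56
(1−α) = 134.56/384.71 = 0.3498;  α = 0.6502.

0.650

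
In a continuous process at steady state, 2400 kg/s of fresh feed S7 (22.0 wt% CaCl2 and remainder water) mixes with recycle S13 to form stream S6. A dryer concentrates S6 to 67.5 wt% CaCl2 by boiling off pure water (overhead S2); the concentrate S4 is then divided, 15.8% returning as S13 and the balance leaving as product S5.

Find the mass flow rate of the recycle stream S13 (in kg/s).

Overall CaCl2 balance (none leaves overhead): CaCl2 in fresh feed = CaCl2 in product, i.e. 2400×0.220 = (1−0.158)·S4·0.675.
S4 = 528/(0.675×0.842) = 929.01 kg/s.
Recycle S13 = 0.158×929.01 = 146.78 kg/s.

146.8 kg/s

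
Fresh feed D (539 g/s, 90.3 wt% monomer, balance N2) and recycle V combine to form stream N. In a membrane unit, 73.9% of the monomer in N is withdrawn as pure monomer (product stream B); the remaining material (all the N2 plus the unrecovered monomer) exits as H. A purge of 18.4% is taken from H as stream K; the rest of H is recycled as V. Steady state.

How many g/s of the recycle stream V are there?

363.6 g/s

N2 enters only via D and leaves only via the purge: 539×0.097 = 0.184×(N2 in H), and the membrane unit passes all N2, so N2 in N = N2 in H = 284.15 g/s.
monomer in N: m_A = 539×0.903 + (1−0.184)·(1−0.739)·m_A, so m_A = 486.72/0.7870 = 618.43 g/s.
H = (1−0.739)×618.43 + 284.15 = 445.56 g/s.
Recycle V = (1−0.184)×445.56 = 363.57 g/s.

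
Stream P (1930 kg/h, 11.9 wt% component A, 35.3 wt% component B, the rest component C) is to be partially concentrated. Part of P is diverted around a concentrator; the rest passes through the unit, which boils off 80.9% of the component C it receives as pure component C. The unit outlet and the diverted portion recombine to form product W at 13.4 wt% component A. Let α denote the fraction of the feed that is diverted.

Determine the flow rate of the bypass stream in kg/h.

1424 kg/h

All 1930×0.119 = 229.67 kg/h of component A reaches W, so W = 229.67/0.134 = 1714 kg/h and vapour = 216.04 kg/h.
The evaporator receives (1−α)·1930 of feed at 0.528 component C and removes 0.809 of that component C:
0.809×0.528×(1−α)×1930 = 216.04
(1−α) = 216.04/824.4 = 0.2621;  α = 0.7379.
Bypass flow = 0.7379×1930 = 1424.2 kg/h.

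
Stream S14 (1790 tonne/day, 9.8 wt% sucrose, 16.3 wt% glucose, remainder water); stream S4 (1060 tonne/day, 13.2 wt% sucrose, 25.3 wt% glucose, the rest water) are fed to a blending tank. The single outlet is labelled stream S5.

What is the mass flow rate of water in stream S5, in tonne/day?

1975 tonne/day

water out = water in = 1790×0.739 + 1060×0.615 = 1974.7 tonne/day.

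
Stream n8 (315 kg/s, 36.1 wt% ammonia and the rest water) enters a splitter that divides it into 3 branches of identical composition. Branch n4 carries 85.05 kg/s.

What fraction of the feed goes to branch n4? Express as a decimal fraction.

Fraction to n4 = 85.05/315 = 0.2700.

0.270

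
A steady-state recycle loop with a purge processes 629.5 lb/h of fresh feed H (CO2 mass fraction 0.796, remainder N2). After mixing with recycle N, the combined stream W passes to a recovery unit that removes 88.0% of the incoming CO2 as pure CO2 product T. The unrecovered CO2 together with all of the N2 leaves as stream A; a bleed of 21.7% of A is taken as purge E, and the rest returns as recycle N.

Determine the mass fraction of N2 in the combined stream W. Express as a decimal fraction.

0.517

N2 enters only via H and leaves only via the purge: 629.5×0.204 = 0.217×(N2 in A), and the recovery unit passes all N2, so N2 in W = N2 in A = 591.79 lb/h.
CO2 in W: m_A = 629.5×0.796 + (1−0.217)·(1−0.880)·m_A, so m_A = 501.08/0.9060 = 553.05 lb/h.
W = 553.05 + 591.79 = 1144.8 lb/h.
N2 fraction in W = 591.79/1144.8 = 0.517.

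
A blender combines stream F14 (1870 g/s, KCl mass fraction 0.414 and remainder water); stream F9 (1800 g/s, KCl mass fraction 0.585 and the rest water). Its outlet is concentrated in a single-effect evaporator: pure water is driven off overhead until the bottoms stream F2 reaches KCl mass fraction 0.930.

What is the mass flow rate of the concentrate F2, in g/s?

1965 g/s

KCl entering = 1870×0.414 + 1800×0.585 = 1827.2 g/s.
All KCl reports to F2, so F2 = 1827.2/0.930 = 1964.7 g/s.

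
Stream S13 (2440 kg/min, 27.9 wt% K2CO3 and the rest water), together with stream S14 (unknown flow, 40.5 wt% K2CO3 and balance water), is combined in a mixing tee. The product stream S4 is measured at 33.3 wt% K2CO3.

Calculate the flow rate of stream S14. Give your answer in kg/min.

1830 kg/min

Let S14 be the unknown flow. Total out = 2440 + S14.
K2CO3 balance: 680.76 + 0.405·S14 = 0.333·(2440 + S14)
(0.405 − 0.333)·S14 = 0.333×2440 − 680.76 = 131.76
S14 = 131.76 / 0.072 = 1830 kg/min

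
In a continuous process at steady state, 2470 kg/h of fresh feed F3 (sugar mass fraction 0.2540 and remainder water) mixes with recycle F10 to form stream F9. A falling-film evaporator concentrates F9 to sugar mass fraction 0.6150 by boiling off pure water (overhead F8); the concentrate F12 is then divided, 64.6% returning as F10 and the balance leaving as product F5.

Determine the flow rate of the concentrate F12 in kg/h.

2882 kg/h

Overall sugar balance (none leaves overhead): sugar in fresh feed = sugar in product, i.e. 2470×0.254 = (1−0.646)·F12·0.615.
F12 = 627.38/(0.615×0.354) = 2881.7 kg/h.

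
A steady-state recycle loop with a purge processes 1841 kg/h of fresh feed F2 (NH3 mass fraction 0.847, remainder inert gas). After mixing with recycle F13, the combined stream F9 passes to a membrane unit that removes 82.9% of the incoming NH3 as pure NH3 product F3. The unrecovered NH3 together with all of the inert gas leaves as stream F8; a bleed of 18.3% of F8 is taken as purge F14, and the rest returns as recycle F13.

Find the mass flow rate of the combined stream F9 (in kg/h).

3352 kg/h

inert gas enters only via F2 and leaves only via the purge: 1841×0.153 = 0.183×(inert gas in F8), and the membrane unit passes all inert gas, so inert gas in F9 = inert gas in F8 = 1539.2 kg/h.
NH3 in F9: m_A = 1841×0.847 + (1−0.183)·(1−0.829)·m_A, so m_A = 1559.3/0.8603 = 1812.6 kg/h.
F9 = 1812.6 + 1539.2 = 3351.8 kg/h.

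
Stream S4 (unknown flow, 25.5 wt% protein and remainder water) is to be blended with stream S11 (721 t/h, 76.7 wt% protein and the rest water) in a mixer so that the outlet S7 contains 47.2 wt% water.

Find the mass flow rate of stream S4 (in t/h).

Let S4 be the unknown flow. Total out = 721 + S4.
water balance: 167.99 + 0.745·S4 = 0.472·(721 + S4)
(0.745 − 0.472)·S4 = 0.472×721 − 167.99 = 172.32
S4 = 172.32 / 0.273 = 631.21 t/h

631.2 t/h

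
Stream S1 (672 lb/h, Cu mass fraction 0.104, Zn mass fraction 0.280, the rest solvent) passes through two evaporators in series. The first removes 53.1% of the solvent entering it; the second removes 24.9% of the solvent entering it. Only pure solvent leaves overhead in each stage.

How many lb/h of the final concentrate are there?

403.8 lb/h

solvent in feed = 672×0.616 = 413.95 lb/h.
After stage 1: solvent left = (1−0.531)×413.95 = 194.14; stream total = 452.19 lb/h.
After stage 2: solvent left = (1−0.249)×194.14 = 145.8; final concentrate = 403.85 lb/h.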